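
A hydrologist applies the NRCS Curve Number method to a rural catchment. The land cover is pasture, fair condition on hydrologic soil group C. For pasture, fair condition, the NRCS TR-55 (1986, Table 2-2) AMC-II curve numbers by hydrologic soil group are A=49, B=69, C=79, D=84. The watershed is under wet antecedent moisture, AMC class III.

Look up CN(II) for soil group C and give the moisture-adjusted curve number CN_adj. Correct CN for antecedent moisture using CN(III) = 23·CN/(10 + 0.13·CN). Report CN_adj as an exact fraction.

CN_adj = 181700/2027 ≈ 89.640

NRCS table: pasture, fair condition, soil group C → CN(II) = 79
Adjust CN=79 to AMC III: 23·79/(10 + 0.13·79) → 1817 ÷ (2027/100) = 181700/2027 ≈ 89.640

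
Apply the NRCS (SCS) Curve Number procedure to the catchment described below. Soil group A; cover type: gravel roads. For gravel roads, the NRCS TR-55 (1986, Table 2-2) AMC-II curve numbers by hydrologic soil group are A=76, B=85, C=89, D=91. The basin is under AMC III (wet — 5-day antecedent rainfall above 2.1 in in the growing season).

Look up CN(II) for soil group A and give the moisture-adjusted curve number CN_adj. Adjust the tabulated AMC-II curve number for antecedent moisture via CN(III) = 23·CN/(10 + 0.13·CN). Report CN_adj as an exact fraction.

NRCS table: gravel roads, soil group A → CN(II) = 76
Wet (AMC III): CN(III) = 23·76/(10 + 0.13·76) = 1748/(497/25) = 43700/497 ≈ 87.928

CN_adj = 43700/497 ≈ 87.928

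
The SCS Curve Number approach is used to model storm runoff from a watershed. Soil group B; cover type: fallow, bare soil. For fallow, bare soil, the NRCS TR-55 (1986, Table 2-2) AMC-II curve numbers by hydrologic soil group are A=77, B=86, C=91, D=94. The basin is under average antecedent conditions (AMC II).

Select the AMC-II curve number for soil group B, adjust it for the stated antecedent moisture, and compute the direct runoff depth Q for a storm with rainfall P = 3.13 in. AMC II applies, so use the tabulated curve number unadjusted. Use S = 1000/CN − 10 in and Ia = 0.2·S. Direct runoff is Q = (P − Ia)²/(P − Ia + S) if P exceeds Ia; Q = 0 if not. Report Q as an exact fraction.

NRCS table: fallow, bare soil, soil group B → CN(II) = 86
AMC II — tabulated CN = 86 applies directly.
Max retention: S = 1000/86 − 10 = 70/43 in (≈ 1.628 in)
Ia = 0.2S: 0.2·1.628 = 0.326 in (exactly 14/43)
Excess rainfall: 3.130 − 0.326 = 2.804 in; P > Ia so Q > 0
Q: (12059/4300)² ÷ (19059/4300) = 145419481/81953700 in (≈ 1.774 in)

Q = 145419481/81953700 in ≈ 1.774 in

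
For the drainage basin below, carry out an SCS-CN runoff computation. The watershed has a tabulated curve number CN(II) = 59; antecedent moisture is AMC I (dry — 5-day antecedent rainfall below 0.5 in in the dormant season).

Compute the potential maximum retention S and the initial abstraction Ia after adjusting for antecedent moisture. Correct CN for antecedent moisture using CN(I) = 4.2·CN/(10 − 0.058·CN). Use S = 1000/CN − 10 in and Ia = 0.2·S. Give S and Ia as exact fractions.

Dry (AMC I): CN(I) = 4.2·59/(10 − 0.058·59) = (1239/5)/(3289/500) = 123900/3289 ≈ 37.671
S = 1000/(123900/3289) − 10 = 20500/1239 in ≈ 16.546 in
Ia = 0.2S: 0.2·16.546 = 3.309 in (exactly 4100/1239)

S = 20500/1239 in ≈ 16.546 in; Ia = 4100/1239 in ≈ 3.309 in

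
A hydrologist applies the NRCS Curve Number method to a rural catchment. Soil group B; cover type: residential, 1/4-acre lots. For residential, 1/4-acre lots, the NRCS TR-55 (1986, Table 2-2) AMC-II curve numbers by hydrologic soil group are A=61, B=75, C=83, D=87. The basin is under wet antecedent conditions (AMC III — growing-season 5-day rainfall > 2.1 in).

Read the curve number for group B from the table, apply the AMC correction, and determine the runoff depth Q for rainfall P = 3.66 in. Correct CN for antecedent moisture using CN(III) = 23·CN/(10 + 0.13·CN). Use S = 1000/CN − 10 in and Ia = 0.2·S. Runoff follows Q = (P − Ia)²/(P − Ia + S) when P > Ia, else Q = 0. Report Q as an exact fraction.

NRCS table: residential, 1/4-acre lots, soil group B → CN(II) = 75
CN(III) from CN(II)=75: (23·75)/(10 + 0.13·75) = 6900/79 ≈ 87.342
Max retention: S = 1000/(6900/79) − 10 = 100/69 in (≈ 1.449 in)
Initial abstraction Ia = S/5 = (100/69)/5 = 20/69 ≈ 0.290 in
P − Ia = 3.660 − 0.290 = 11627/3450 ≈ 3.370 in (> 0, runoff occurs)
Q: (11627/3450)² ÷ (16627/3450) = 135187129/57363150 in (≈ 2.357 in)

Q = 135187129/57363150 in ≈ 2.357 in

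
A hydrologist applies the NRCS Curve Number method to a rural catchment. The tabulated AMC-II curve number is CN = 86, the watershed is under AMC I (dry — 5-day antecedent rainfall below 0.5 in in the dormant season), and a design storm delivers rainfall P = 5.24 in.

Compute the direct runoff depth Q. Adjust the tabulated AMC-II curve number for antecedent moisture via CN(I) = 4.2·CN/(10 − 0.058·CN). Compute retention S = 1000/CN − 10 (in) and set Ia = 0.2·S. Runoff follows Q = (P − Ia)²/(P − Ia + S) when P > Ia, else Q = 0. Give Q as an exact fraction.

Q = 207331201/86749275 in ≈ 2.390 in

CN(I) from CN(II)=86: (4.2·86)/(10 − 0.058·86) = 12900/179 ≈ 72.067
S = 1000/(12900/179) − 10 = 500/129 in ≈ 3.876 in
Ia = 0.2S: 0.2·3.876 = 0.775 in (exactly 100/129)
Excess rainfall: 5.240 − 0.775 = 4.465 in; P > Ia so Q > 0
Q = (14399/3225)²/((14399/3225) + 500/129) = (207331201/10400625)/(26899/3225) = 207331201/86749275 in ≈ 2.390 in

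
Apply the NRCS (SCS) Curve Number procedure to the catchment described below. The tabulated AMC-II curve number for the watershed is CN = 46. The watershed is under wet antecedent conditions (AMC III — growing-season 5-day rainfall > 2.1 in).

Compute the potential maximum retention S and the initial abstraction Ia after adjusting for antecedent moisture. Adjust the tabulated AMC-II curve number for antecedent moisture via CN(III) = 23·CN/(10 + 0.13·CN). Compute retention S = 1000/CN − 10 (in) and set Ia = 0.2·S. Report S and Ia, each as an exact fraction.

Wet (AMC III): CN(III) = 23·46/(10 + 0.13·46) = 1058/(799/50) = 52900/799 ≈ 66.208
Max retention: S = 1000/(52900/799) − 10 = 2700/529 in (≈ 5.104 in)
Ia = 0.2·(2700/529) = 540/529 in ≈ 1.021 in

S = 2700/529 in ≈ 5.104 in; Ia = 540/529 in ≈ 1.021 in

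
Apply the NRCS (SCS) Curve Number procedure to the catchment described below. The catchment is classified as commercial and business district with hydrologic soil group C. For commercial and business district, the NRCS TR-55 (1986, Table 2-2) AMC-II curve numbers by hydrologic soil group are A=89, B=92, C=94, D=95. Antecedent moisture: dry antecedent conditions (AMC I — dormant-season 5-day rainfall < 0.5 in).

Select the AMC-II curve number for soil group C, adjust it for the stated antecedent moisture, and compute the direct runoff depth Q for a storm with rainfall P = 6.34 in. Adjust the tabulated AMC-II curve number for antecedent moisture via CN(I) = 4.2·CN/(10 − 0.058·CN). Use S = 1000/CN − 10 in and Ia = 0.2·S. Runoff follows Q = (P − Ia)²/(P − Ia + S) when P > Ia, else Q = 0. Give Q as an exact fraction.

Q = 9859099849/2044619850 in ≈ 4.822 in

NRCS table: commercial and business district, soil group C → CN(II) = 94
Dry (AMC I): CN(I) = 4.2·94/(10 − 0.058·94) = (1974/5)/(1137/250) = 32900/379 ≈ 86.807
Retention S: 1000/CN − 10 with CN=86.807 → S = 500/329 ≈ 1.520 in
Ia = 0.2·(500/329) = 100/329 in ≈ 0.304 in
P − Ia = 6.340 − 0.304 = 99293/16450 ≈ 6.036 in (> 0, runoff occurs)
Q: (99293/16450)² ÷ (124293/16450) = 9859099849/2044619850 in (≈ 4.822 in)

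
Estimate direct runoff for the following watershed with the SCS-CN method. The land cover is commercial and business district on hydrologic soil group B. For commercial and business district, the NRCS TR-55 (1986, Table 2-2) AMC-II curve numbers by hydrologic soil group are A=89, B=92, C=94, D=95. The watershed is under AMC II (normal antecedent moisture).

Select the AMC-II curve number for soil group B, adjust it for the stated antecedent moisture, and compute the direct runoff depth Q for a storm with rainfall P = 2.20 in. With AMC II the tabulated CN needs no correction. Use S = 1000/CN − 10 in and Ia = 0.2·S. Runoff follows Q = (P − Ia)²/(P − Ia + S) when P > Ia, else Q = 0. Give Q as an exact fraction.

NRCS table: commercial and business district, soil group B → CN(II) = 92
CN(II) = 92; AMC II needs no correction.
S = 1000/92 − 10 = 20/23 in ≈ 0.870 in
Ia = 0.2·(20/23) = 4/23 in ≈ 0.174 in
Since P=2.200 > Ia=0.174: effective rainfall P−Ia = 233/115 in
Q = (233/115)²/((233/115) + 20/23) = (54289/13225)/(333/115) = 54289/38295 in ≈ 1.418 in

Q = 54289/38295 in ≈ 1.418 in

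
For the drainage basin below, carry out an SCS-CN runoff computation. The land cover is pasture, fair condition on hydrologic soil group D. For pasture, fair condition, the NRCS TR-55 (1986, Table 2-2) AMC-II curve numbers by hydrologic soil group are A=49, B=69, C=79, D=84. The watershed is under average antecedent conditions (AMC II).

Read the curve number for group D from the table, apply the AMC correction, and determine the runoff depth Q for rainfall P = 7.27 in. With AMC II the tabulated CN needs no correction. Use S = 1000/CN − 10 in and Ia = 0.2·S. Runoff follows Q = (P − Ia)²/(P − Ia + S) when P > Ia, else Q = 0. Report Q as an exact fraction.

Q = 209294089/38780700 in ≈ 5.397 in

NRCS table: pasture, fair condition, soil group D → CN(II) = 84
CN(II) = 84; AMC II needs no correction.
Retention S: 1000/CN − 10 with CN=84.000 → S = 40/21 ≈ 1.905 in
Initial abstraction Ia = S/5 = (40/21)/5 = 8/21 ≈ 0.381 in
Since P=7.270 > Ia=0.381: effective rainfall P−Ia = 14467/2100 in
Q: (14467/2100)² ÷ (18467/2100) = 209294089/38780700 in (≈ 5.397 in)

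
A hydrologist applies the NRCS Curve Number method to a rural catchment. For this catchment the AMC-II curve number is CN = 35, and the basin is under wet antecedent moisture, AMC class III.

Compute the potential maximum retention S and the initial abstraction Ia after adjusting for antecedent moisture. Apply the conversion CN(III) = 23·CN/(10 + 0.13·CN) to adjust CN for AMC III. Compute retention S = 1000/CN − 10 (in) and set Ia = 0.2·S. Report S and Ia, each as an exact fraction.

S = 1300/161 in ≈ 8.075 in; Ia = 260/161 in ≈ 1.615 in

Adjust CN=35 to AMC III: 23·35/(10 + 0.13·35) → 805 ÷ (291/20) = 16100/291 ≈ 55.326
S = 1000/(16100/291) − 10 = 1300/161 in ≈ 8.075 in
Initial abstraction Ia = S/5 = (1300/161)/5 = 260/161 ≈ 1.615 in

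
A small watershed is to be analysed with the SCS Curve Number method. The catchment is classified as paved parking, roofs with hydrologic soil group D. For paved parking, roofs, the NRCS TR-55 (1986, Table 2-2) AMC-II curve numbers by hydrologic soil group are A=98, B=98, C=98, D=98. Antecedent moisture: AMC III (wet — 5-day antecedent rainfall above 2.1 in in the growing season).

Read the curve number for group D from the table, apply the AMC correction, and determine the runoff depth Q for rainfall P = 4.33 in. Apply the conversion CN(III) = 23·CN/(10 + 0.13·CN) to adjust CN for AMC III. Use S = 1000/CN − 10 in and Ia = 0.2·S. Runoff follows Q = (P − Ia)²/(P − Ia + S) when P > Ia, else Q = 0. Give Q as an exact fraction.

Q = 236187252081/55898185700 in ≈ 4.225 in

NRCS table: paved parking, roofs, soil group D → CN(II) = 98
Adjust CN=98 to AMC III: 23·98/(10 + 0.13·98) → 2254 ÷ (1137/50) = 112700/1137 ≈ 99.120
Retention S: 1000/CN − 10 with CN=99.120 → S = 100/1127 ≈ 0.089 in
Ia = 0.2·(100/1127) = 20/1127 in ≈ 0.018 in
Excess rainfall: 4.330 − 0.018 = 4.312 in; P > Ia so Q > 0
Q: (485991/112700)² ÷ (495991/112700) = 236187252081/55898185700 in (≈ 4.225 in)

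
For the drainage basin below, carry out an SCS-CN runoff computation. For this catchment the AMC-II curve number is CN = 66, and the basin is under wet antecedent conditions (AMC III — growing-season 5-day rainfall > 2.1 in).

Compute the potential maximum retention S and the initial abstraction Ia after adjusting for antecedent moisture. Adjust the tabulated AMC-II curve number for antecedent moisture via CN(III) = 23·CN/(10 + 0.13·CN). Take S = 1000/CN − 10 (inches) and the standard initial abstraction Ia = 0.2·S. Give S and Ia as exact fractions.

Adjust CN=66 to AMC III: 23·66/(10 + 0.13·66) → 1518 ÷ (929/50) = 75900/929 ≈ 81.701
Max retention: S = 1000/(75900/929) − 10 = 1700/759 in (≈ 2.240 in)
Initial abstraction Ia = S/5 = (1700/759)/5 = 340/759 ≈ 0.448 in

S = 1700/759 in ≈ 2.240 in; Ia = 340/759 in ≈ 0.448 in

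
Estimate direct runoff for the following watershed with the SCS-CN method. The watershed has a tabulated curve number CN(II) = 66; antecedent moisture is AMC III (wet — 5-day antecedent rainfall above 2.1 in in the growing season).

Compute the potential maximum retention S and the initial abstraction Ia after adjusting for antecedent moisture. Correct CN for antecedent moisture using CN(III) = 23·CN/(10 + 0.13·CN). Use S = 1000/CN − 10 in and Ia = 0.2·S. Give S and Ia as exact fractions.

CN(III) from CN(II)=66: (23·66)/(10 + 0.13·66) = 75900/929 ≈ 81.701
Retention S: 1000/CN − 10 with CN=81.701 → S = 1700/759 ≈ 2.240 in
Ia = 0.2S: 0.2·2.240 = 0.448 in (exactly 340/759)

S = 1700/759 in ≈ 2.240 in; Ia = 340/759 in ≈ 0.448 in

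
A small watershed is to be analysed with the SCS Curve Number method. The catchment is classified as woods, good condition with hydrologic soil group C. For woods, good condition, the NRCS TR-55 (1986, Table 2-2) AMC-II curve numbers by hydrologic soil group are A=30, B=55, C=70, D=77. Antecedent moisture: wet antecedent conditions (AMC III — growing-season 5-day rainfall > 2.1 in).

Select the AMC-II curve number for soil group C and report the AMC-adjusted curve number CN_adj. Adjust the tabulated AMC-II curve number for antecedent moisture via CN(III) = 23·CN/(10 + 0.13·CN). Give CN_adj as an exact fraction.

NRCS table: woods, good condition, soil group C → CN(II) = 70
CN(III) from CN(II)=70: (23·70)/(10 + 0.13·70) = 16100/191 ≈ 84.293

CN_adj = 16100/191 ≈ 84.293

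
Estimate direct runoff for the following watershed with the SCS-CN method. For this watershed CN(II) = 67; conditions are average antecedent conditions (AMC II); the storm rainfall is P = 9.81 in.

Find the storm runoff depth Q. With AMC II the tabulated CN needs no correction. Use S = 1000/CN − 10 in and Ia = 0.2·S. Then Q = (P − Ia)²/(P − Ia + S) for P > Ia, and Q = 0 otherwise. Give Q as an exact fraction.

AMC II — tabulated CN = 67 applies directly.
S = 1000/67 − 10 = 330/67 in ≈ 4.925 in
Ia = 0.2S: 0.2·4.925 = 0.985 in (exactly 66/67)
Since P=9.810 > Ia=0.985: effective rainfall P−Ia = 59127/6700 in
Q = (59127/6700)²/((59127/6700) + 330/67) = (3496002129/44890000)/(92127/6700) = 1165334043/205750300 in ≈ 5.664 in

Q = 1165334043/205750300 in ≈ 5.664 in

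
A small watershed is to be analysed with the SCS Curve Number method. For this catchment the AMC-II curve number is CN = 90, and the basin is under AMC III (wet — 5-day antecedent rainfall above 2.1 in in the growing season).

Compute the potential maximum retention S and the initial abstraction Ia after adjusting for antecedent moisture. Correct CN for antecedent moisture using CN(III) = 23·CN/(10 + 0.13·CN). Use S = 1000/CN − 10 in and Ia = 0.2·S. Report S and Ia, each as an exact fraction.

S = 100/207 in ≈ 0.483 in; Ia = 20/207 in ≈ 0.097 in

Adjust CN=90 to AMC III: 23·90/(10 + 0.13·90) → 2070 ÷ (217/10) = 20700/217 ≈ 95.392
Max retention: S = 1000/(20700/217) − 10 = 100/207 in (≈ 0.483 in)
Ia = 0.2·(100/207) = 20/207 in ≈ 0.097 in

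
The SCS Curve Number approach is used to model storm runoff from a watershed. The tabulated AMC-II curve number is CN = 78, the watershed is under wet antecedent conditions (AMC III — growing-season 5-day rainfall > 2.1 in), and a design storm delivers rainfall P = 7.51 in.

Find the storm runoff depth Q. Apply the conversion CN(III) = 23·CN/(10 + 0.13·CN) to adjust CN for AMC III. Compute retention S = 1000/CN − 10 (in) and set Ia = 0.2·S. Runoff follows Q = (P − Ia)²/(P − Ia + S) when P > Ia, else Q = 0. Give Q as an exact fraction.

Q = 424643812609/68319735900 in ≈ 6.216 in

Adjust CN=78 to AMC III: 23·78/(10 + 0.13·78) → 1794 ÷ (1007/50) = 89700/1007 ≈ 89.076
Max retention: S = 1000/(89700/1007) − 10 = 1100/897 in (≈ 1.226 in)
Ia = 0.2S: 0.2·1.226 = 0.245 in (exactly 220/897)
Excess rainfall: 7.510 − 0.245 = 7.265 in; P > Ia so Q > 0
Q: (651647/89700)² ÷ (761647/89700) = 424643812609/68319735900 in (≈ 6.216 in)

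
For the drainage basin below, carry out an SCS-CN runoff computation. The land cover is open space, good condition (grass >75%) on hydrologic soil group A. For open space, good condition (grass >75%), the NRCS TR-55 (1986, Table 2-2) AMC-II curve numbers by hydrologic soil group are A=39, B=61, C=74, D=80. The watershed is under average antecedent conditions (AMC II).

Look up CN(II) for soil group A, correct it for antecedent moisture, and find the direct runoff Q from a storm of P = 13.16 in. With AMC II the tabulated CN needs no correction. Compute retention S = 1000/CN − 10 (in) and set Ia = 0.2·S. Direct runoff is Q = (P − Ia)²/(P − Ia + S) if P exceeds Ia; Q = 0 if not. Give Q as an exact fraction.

NRCS table: open space, good condition (grass >75%), soil group A → CN(II) = 39
AMC II — tabulated CN = 39 applies directly.
S = 1000/39 − 10 = 610/39 in ≈ 15.641 in
Ia = 0.2S: 0.2·15.641 = 3.128 in (exactly 122/39)
Excess rainfall: 13.160 − 3.128 = 10.032 in; P > Ia so Q > 0
Q: (9781/975)² ÷ (25031/975) = 95667961/24405225 in (≈ 3.920 in)

Q = 95667961/24405225 in ≈ 3.920 in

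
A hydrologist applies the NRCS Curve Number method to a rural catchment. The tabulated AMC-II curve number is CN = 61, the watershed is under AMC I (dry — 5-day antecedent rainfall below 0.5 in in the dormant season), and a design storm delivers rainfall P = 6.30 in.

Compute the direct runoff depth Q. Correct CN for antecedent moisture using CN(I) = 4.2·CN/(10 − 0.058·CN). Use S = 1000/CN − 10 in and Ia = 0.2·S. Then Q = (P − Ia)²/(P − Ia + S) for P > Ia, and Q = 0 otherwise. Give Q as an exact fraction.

Q = 193237801/336907270 in ≈ 0.574 in

Dry (AMC I): CN(I) = 4.2·61/(10 − 0.058·61) = (1281/5)/(3231/500) = 42700/1077 ≈ 39.647
S = 1000/(42700/1077) − 10 = 6500/427 in ≈ 15.222 in
Ia = 0.2·(6500/427) = 1300/427 in ≈ 3.044 in
Since P=6.300 > Ia=3.044: effective rainfall P−Ia = 13901/4270 in
Q = (13901/4270)²/((13901/4270) + 6500/427) = (193237801/18232900)/(78901/4270) = 193237801/336907270 in ≈ 0.574 in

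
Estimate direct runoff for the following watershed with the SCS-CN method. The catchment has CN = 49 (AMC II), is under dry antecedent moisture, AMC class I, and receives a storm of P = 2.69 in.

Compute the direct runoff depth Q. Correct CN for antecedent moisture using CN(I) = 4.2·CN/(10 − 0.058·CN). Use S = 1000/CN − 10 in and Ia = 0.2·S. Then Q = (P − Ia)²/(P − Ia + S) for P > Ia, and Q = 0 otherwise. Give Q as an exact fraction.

Adjust CN=49 to AMC I: 4.2·49/(10 − 0.058·49) → (1029/5) ÷ (3579/500) = 34300/1193 ≈ 28.751
Max retention: S = 1000/(34300/1193) − 10 = 8500/343 in (≈ 24.781 in)
Initial abstraction Ia = S/5 = (8500/343)/5 = 1700/343 ≈ 4.956 in
P = 2.690 ≤ Ia = 4.956 in: entire storm abstracted, Q = 0.

Q = 0 in ≈ 0.000 in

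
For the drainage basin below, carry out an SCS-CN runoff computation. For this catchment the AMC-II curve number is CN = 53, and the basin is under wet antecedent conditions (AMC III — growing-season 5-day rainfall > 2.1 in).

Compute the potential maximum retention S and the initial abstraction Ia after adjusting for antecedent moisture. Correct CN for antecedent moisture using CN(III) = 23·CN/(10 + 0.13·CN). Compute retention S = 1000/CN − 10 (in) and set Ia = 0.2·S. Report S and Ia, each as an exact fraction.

S = 4700/1219 in ≈ 3.856 in; Ia = 940/1219 in ≈ 0.771 in

CN(III) from CN(II)=53: (23·53)/(10 + 0.13·53) = 121900/1689 ≈ 72.173
S = 1000/(121900/1689) − 10 = 4700/1219 in ≈ 3.856 in
Ia = 0.2S: 0.2·3.856 = 0.771 in (exactly 940/1219)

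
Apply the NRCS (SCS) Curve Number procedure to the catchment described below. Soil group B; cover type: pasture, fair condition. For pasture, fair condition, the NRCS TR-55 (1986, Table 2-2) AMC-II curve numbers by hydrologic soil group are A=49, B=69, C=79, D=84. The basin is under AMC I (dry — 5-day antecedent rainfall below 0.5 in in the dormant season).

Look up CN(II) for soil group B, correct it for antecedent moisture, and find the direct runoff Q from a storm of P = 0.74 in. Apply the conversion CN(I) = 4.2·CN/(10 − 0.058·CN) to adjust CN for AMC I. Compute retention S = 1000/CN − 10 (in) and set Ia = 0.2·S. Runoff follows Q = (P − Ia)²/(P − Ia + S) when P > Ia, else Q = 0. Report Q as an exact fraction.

Q = 0 in ≈ 0.000 in

NRCS table: pasture, fair condition, soil group B → CN(II) = 69
CN(I) from CN(II)=69: (4.2·69)/(10 − 0.058·69) = 144900/2999 ≈ 48.316
Retention S: 1000/CN − 10 with CN=48.316 → S = 15500/1449 ≈ 10.697 in
Initial abstraction Ia = S/5 = (15500/1449)/5 = 3100/1449 ≈ 2.139 in
P = 0.740 ≤ Ia = 2.139 in: entire storm abstracted, Q = 0.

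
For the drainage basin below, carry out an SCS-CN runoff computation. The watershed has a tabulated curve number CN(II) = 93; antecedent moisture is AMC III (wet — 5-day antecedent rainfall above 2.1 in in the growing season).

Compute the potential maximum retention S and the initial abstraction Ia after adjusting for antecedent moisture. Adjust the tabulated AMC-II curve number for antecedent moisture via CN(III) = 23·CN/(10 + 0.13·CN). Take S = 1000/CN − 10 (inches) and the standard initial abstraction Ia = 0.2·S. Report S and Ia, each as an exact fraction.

CN(III) from CN(II)=93: (23·93)/(10 + 0.13·93) = 213900/2209 ≈ 96.831
Retention S: 1000/CN − 10 with CN=96.831 → S = 700/2139 ≈ 0.327 in
Ia = 0.2·(700/2139) = 140/2139 in ≈ 0.065 in

S = 700/2139 in ≈ 0.327 in; Ia = 140/2139 in ≈ 0.065 in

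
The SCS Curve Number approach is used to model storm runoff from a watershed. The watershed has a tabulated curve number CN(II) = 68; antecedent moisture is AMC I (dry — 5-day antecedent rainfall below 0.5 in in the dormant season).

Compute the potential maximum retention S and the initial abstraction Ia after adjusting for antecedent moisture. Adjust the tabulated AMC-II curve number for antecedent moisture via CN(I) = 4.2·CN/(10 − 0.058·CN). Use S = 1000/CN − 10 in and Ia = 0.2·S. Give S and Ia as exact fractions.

S = 4000/357 in ≈ 11.204 in; Ia = 800/357 in ≈ 2.241 in

Adjust CN=68 to AMC I: 4.2·68/(10 − 0.058·68) → (1428/5) ÷ (757/125) = 35700/757 ≈ 47.160
Retention S: 1000/CN − 10 with CN=47.160 → S = 4000/357 ≈ 11.204 in
Initial abstraction Ia = S/5 = (4000/357)/5 = 800/357 ≈ 2.241 in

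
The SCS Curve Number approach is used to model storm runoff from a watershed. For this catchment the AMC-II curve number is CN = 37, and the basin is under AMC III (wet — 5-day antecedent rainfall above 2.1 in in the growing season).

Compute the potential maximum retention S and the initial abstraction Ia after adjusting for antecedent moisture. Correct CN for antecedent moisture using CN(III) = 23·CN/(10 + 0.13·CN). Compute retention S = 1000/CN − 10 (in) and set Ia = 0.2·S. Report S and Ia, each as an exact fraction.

S = 6300/851 in ≈ 7.403 in; Ia = 1260/851 in ≈ 1.481 in

Wet (AMC III): CN(III) = 23·37/(10 + 0.13·37) = 851/(1481/100) = 85100/1481 ≈ 57.461
Retention S: 1000/CN − 10 with CN=57.461 → S = 6300/851 ≈ 7.403 in
Ia = 0.2·(6300/851) = 1260/851 in ≈ 1.481 in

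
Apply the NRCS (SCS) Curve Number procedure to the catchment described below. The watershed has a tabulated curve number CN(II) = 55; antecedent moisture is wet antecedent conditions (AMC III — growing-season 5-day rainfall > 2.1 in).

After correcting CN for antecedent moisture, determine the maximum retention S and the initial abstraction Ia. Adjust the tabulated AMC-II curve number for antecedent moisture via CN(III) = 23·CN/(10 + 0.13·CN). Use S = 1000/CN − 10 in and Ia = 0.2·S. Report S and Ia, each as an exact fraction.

CN(III) from CN(II)=55: (23·55)/(10 + 0.13·55) = 25300/343 ≈ 73.761
Retention S: 1000/CN − 10 with CN=73.761 → S = 900/253 ≈ 3.557 in
Initial abstraction Ia = S/5 = (900/253)/5 = 180/253 ≈ 0.711 in

S = 900/253 in ≈ 3.557 in; Ia = 180/253 in ≈ 0.711 in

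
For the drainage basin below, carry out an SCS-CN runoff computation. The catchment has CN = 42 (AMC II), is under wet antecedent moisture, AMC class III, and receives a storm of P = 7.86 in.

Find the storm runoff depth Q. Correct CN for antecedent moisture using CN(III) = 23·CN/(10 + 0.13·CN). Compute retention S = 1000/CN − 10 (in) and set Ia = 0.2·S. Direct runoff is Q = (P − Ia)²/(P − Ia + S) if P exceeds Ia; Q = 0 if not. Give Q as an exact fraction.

Adjust CN=42 to AMC III: 23·42/(10 + 0.13·42) → 966 ÷ (773/50) = 48300/773 ≈ 62.484
S = 1000/(48300/773) − 10 = 2900/483 in ≈ 6.004 in
Initial abstraction Ia = S/5 = (2900/483)/5 = 580/483 ≈ 1.201 in
P − Ia = 7.860 − 1.201 = 160819/24150 ≈ 6.659 in (> 0, runoff occurs)
Runoff Q = (P−Ia)²/(P−Ia+S) = (6.659)²/(6.659+6.004) = 25862750761/7385528850 ≈ 3.502 in

Q = 25862750761/7385528850 in ≈ 3.502 in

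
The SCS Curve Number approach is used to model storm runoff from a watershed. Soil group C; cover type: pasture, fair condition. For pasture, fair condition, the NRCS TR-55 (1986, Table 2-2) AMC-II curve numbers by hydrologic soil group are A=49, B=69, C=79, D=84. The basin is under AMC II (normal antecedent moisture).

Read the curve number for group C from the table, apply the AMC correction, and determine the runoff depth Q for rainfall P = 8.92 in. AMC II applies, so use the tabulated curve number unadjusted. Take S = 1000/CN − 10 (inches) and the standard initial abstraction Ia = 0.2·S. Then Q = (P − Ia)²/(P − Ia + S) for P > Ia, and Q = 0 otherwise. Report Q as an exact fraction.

Q = 274465489/43088575 in ≈ 6.370 in

NRCS table: pasture, fair condition, soil group C → CN(II) = 79
AMC II — tabulated CN = 79 applies directly.
Retention S: 1000/CN − 10 with CN=79.000 → S = 210/79 ≈ 2.658 in
Initial abstraction Ia = S/5 = (210/79)/5 = 42/79 ≈ 0.532 in
Since P=8.920 > Ia=0.532: effective rainfall P−Ia = 16567/1975 in
Runoff Q = (P−Ia)²/(P−Ia+S) = (8.388)²/(8.388+2.658) = 274465489/43088575 ≈ 6.370 in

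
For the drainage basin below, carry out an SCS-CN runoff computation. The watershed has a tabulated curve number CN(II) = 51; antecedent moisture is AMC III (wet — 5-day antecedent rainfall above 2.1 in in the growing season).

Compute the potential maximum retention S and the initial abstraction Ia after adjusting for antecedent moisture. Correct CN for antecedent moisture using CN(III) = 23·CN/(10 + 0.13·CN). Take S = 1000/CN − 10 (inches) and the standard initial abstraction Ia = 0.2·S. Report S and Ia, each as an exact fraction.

S = 4900/1173 in ≈ 4.177 in; Ia = 980/1173 in ≈ 0.835 in

Adjust CN=51 to AMC III: 23·51/(10 + 0.13·51) → 1173 ÷ (1663/100) = 117300/1663 ≈ 70.535
Max retention: S = 1000/(117300/1663) − 10 = 4900/1173 in (≈ 4.177 in)
Initial abstraction Ia = S/5 = (4900/1173)/5 = 980/1173 ≈ 0.835 in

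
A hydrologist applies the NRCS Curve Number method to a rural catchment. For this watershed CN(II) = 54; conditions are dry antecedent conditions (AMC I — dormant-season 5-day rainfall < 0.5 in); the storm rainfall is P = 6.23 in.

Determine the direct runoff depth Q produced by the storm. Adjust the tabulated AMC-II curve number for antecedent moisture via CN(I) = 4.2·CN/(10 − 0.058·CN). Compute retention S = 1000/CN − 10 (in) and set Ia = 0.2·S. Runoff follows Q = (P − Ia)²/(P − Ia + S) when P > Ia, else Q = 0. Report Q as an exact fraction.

Adjust CN=54 to AMC I: 4.2·54/(10 − 0.058·54) → (1134/5) ÷ (1717/250) = 56700/1717 ≈ 33.023
Retention S: 1000/CN − 10 with CN=33.023 → S = 11500/567 ≈ 20.282 in
Ia = 0.2·(11500/567) = 2300/567 in ≈ 4.056 in
P − Ia = 6.230 − 4.056 = 123241/56700 ≈ 2.174 in (> 0, runoff occurs)
Q: (123241/56700)² ÷ (1273241/56700) = 15188344081/72192764700 in (≈ 0.210 in)

Q = 15188344081/72192764700 in ≈ 0.210 in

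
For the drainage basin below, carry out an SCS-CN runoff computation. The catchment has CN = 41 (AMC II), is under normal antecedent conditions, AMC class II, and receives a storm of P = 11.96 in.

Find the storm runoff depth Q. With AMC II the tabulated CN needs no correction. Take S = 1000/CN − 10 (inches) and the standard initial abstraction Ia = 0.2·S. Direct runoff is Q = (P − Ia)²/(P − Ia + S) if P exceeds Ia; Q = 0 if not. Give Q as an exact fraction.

AMC II — tabulated CN = 41 applies directly.
Retention S: 1000/CN − 10 with CN=41.000 → S = 590/41 ≈ 14.390 in
Initial abstraction Ia = S/5 = (590/41)/5 = 118/41 ≈ 2.878 in
Since P=11.960 > Ia=2.878: effective rainfall P−Ia = 9309/1025 in
Q = (9309/1025)²/((9309/1025) + 590/41) = (86657481/1050625)/(24059/1025) = 86657481/24660475 in ≈ 3.514 in

Q = 86657481/24660475 in ≈ 3.514 in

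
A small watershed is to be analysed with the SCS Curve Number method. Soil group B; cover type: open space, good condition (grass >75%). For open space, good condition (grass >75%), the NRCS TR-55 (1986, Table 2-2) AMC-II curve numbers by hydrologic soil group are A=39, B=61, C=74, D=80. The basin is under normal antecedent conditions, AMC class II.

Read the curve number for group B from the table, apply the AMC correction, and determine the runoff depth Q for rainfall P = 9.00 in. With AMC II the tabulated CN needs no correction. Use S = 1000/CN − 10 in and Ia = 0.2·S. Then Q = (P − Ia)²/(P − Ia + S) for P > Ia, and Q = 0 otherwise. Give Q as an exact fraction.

Q = 73947/17507 in ≈ 4.224 in

NRCS table: open space, good condition (grass >75%), soil group B → CN(II) = 61
CN(II) = 61; AMC II needs no correction.
Retention S: 1000/CN − 10 with CN=61.000 → S = 390/61 ≈ 6.393 in
Ia = 0.2·(390/61) = 78/61 in ≈ 1.279 in
Excess rainfall: 9.000 − 1.279 = 7.721 in; P > Ia so Q > 0
Q = (471/61)²/((471/61) + 390/61) = (221841/3721)/(861/61) = 73947/17507 in ≈ 4.224 in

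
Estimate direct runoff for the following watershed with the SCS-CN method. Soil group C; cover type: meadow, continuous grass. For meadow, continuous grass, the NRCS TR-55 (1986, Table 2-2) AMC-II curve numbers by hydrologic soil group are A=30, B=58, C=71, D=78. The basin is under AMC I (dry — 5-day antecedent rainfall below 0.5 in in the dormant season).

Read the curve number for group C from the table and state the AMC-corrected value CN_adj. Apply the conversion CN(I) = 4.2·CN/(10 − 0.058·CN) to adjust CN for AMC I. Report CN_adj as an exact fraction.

CN_adj = 149100/2941 ≈ 50.697

NRCS table: meadow, continuous grass, soil group C → CN(II) = 71
CN(I) from CN(II)=71: (4.2·71)/(10 − 0.058·71) = 149100/2941 ≈ 50.697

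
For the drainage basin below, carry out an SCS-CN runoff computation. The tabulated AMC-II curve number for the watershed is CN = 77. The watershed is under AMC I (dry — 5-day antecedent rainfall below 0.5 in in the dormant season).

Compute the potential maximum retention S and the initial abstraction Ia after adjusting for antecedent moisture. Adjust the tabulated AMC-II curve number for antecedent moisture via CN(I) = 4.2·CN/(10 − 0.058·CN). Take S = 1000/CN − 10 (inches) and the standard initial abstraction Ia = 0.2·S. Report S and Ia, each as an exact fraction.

CN(I) from CN(II)=77: (4.2·77)/(10 − 0.058·77) = 161700/2767 ≈ 58.439
Retention S: 1000/CN − 10 with CN=58.439 → S = 11500/1617 ≈ 7.112 in
Ia = 0.2S: 0.2·7.112 = 1.422 in (exactly 2300/1617)

S = 11500/1617 in ≈ 7.112 in; Ia = 2300/1617 in ≈ 1.422 in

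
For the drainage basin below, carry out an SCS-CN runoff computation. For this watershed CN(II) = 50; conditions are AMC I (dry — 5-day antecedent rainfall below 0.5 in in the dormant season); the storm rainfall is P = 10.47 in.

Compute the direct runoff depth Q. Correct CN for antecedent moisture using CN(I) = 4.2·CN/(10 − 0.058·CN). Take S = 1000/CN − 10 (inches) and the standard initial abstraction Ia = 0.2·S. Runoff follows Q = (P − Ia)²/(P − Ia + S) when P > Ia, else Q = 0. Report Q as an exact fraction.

Q = 143688169/130172700 in ≈ 1.104 in

CN(I) from CN(II)=50: (4.2·50)/(10 − 0.058·50) = 2100/71 ≈ 29.577
Retention S: 1000/CN − 10 with CN=29.577 → S = 500/21 ≈ 23.810 in
Ia = 0.2S: 0.2·23.810 = 4.762 in (exactly 100/21)
Since P=10.470 > Ia=4.762: effective rainfall P−Ia = 11987/2100 in
Q = (11987/2100)²/((11987/2100) + 500/21) = (143688169/4410000)/(61987/2100) = 143688169/130172700 in ≈ 1.104 in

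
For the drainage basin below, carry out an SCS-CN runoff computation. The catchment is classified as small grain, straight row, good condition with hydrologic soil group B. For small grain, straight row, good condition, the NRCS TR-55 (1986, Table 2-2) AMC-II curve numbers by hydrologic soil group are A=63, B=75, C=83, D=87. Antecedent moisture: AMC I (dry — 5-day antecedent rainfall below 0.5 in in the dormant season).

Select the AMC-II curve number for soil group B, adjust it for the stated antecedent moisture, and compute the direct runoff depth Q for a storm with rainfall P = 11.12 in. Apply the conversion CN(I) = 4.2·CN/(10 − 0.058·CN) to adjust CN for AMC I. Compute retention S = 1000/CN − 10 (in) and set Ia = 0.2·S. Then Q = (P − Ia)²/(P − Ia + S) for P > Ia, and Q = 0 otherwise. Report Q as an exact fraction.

NRCS table: small grain, straight row, good condition, soil group B → CN(II) = 75
Dry (AMC I): CN(I) = 4.2·75/(10 − 0.058·75) = 315/(113/20) = 6300/113 ≈ 55.752
Retention S: 1000/CN − 10 with CN=55.752 → S = 500/63 ≈ 7.937 in
Ia = 0.2S: 0.2·7.937 = 1.587 in (exactly 100/63)
Since P=11.120 > Ia=1.587: effective rainfall P−Ia = 15014/1575 in
Runoff Q = (P−Ia)²/(P−Ia+S) = (9.533)²/(9.533+7.937) = 112710098/21667275 ≈ 5.202 in

Q = 112710098/21667275 in ≈ 5.202 in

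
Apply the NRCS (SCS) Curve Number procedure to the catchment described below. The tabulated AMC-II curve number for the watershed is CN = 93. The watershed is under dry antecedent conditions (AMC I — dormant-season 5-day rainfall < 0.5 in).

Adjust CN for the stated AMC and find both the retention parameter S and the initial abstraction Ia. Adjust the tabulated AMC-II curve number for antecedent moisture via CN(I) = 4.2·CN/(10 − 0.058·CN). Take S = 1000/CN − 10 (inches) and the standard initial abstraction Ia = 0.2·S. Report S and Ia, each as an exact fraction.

S = 500/279 in ≈ 1.792 in; Ia = 100/279 in ≈ 0.358 in

Adjust CN=93 to AMC I: 4.2·93/(10 − 0.058·93) → (1953/5) ÷ (2303/500) = 27900/329 ≈ 84.802
S = 1000/(27900/329) − 10 = 500/279 in ≈ 1.792 in
Ia = 0.2S: 0.2·1.792 = 0.358 in (exactly 100/279)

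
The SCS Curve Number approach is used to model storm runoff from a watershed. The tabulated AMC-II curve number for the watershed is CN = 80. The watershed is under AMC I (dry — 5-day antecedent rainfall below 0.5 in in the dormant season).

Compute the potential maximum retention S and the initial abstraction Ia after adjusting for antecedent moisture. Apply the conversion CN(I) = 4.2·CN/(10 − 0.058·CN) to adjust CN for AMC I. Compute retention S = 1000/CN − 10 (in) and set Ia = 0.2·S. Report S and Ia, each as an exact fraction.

Dry (AMC I): CN(I) = 4.2·80/(10 − 0.058·80) = 336/(134/25) = 4200/67 ≈ 62.687
Retention S: 1000/CN − 10 with CN=62.687 → S = 125/21 ≈ 5.952 in
Initial abstraction Ia = S/5 = (125/21)/5 = 25/21 ≈ 1.190 in

S = 125/21 in ≈ 5.952 in; Ia = 25/21 in ≈ 1.190 in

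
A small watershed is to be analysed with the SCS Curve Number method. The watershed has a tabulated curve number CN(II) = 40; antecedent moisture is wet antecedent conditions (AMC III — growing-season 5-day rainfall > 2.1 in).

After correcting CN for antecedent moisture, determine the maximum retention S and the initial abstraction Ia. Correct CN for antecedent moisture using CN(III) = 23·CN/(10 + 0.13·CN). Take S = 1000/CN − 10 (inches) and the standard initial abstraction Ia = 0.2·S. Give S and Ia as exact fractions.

Wet (AMC III): CN(III) = 23·40/(10 + 0.13·40) = 920/(76/5) = 1150/19 ≈ 60.526
S = 1000/(1150/19) − 10 = 150/23 in ≈ 6.522 in
Ia = 0.2·(150/23) = 30/23 in ≈ 1.304 in

S = 150/23 in ≈ 6.522 in; Ia = 30/23 in ≈ 1.304 in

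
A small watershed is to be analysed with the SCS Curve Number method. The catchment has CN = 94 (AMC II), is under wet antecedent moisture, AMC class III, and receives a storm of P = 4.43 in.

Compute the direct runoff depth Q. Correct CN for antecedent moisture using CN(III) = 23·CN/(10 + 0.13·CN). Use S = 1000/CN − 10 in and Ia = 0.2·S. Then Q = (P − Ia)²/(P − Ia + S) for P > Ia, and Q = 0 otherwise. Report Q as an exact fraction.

Adjust CN=94 to AMC III: 23·94/(10 + 0.13·94) → 2162 ÷ (1111/50) = 108100/1111 ≈ 97.300
Retention S: 1000/CN − 10 with CN=97.300 → S = 300/1081 ≈ 0.278 in
Ia = 0.2S: 0.2·0.278 = 0.056 in (exactly 60/1081)
Since P=4.430 > Ia=0.056: effective rainfall P−Ia = 472883/108100 in
Runoff Q = (P−Ia)²/(P−Ia+S) = (4.374)²/(4.374+0.278) = 223618331689/54361652300 ≈ 4.114 in

Q = 223618331689/54361652300 in ≈ 4.114 in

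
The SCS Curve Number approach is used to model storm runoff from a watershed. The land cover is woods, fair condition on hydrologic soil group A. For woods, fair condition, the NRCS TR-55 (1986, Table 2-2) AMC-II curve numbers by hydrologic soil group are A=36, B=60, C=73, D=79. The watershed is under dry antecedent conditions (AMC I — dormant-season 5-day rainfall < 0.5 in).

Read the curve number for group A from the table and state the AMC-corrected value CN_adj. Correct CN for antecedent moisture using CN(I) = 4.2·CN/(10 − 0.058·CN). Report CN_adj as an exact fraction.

NRCS table: woods, fair condition, soil group A → CN(II) = 36
CN(I) from CN(II)=36: (4.2·36)/(10 − 0.058·36) = 18900/989 ≈ 19.110

CN_adj = 18900/989 ≈ 19.110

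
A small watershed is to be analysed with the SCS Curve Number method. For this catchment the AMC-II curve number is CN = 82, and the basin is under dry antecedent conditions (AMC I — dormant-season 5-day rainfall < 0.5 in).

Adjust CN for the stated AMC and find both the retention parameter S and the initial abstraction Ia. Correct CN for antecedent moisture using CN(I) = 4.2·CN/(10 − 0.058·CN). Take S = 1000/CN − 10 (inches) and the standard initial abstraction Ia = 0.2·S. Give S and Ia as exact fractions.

Dry (AMC I): CN(I) = 4.2·82/(10 − 0.058·82) = (1722/5)/(1311/250) = 28700/437 ≈ 65.675
Retention S: 1000/CN − 10 with CN=65.675 → S = 1500/287 ≈ 5.226 in
Ia = 0.2·(1500/287) = 300/287 in ≈ 1.045 in

S = 1500/287 in ≈ 5.226 in; Ia = 300/287 in ≈ 1.045 in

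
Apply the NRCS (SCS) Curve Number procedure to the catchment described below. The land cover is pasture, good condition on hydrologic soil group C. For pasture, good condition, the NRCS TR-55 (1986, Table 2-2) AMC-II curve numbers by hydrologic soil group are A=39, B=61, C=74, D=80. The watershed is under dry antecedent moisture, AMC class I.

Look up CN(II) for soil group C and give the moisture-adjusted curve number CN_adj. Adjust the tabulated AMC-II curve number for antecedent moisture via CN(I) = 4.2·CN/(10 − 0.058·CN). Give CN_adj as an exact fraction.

CN_adj = 77700/1427 ≈ 54.450

NRCS table: pasture, good condition, soil group C → CN(II) = 74
Dry (AMC I): CN(I) = 4.2·74/(10 − 0.058·74) = (1554/5)/(1427/250) = 77700/1427 ≈ 54.450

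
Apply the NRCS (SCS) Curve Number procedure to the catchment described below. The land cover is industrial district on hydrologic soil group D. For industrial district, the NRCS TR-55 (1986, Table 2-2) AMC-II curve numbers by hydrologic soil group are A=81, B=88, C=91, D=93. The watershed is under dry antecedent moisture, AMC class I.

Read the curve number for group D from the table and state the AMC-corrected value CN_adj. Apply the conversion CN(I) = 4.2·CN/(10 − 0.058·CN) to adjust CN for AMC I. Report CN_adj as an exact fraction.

NRCS table: industrial district, soil group D → CN(II) = 93
Adjust CN=93 to AMC I: 4.2·93/(10 − 0.058·93) → (1953/5) ÷ (2303/500) = 27900/329 ≈ 84.802

CN_adj = 27900/329 ≈ 84.802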